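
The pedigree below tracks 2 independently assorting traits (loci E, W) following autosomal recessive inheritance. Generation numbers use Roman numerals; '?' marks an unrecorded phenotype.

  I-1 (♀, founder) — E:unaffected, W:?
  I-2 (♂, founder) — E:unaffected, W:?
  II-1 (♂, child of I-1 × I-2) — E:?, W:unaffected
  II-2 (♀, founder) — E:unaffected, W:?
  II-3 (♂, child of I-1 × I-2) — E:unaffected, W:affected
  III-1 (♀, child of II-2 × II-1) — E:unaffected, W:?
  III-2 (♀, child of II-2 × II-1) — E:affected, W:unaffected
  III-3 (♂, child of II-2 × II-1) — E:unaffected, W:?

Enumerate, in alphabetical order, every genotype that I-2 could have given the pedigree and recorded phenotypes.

E/I-1 un ·: EE|Ee
E/I-2 un ·: EE|Ee
E/II-1 ? I-1×I-2: Ee|ee
E/II-2 un ·: Ee
E/II-3 un I-1×I-2: EE|Ee
E/III-1 un II-2×II-1: EE|Ee
E/III-2 aff II-2×II-1: ee
E/III-3 un II-2×II-1: EE|Ee
⇒ E over [I-1,I-2,II-1,II-2,II-3,III-1,III-2,III-3]: 26 consistent
W/I-1 ? ·: Ww|ww
W/I-2 ? ·: Ww|ww
W/II-1 un I-1×I-2: WW|Ww
W/II-2 ? ·: WW|Ww|ww
W/II-3 aff I-1×I-2: ww
W/III-1 ? II-2×II-1: WW|Ww|ww
W/III-2 un II-2×II-1: WW|Ww
W/III-3 ? II-2×II-1: WW|Ww|ww
⇒ W over [I-1,I-2,II-1,II-2,II-3,III-1,III-2,III-3]: 100 consistent

I-2 ∈ {EE Ww, EE ww, Ee Ww, Ee ww}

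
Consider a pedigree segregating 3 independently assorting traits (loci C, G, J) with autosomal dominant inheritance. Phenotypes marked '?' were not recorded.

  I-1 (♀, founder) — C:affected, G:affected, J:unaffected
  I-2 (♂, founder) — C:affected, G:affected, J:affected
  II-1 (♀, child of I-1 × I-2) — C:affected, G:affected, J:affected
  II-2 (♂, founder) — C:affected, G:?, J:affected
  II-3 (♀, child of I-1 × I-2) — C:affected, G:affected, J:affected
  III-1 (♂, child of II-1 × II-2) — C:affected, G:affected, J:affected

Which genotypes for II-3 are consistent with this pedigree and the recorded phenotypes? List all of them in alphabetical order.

II-3 ∈ {CC GG Jj, CC Gg Jj, Cc GG Jj, Cc Gg Jj}

C/I-1 aff ·: Cc|CC
C/I-2 aff ·: Cc|CC
C/II-1 aff I-1×I-2: Cc|CC
C/II-2 aff ·: Cc|CC
C/II-3 aff I-1×I-2: Cc|CC
C/III-1 aff II-1×II-2: Cc|CC
⇒ C over [I-1,I-2,II-1,II-2,II-3,III-1]: 45 consistent
G/I-1 aff ·: Gg|GG
G/I-2 aff ·: Gg|GG
G/II-1 aff I-1×I-2: Gg|GG
G/II-2 ? ·: gg|Gg|GG
G/II-3 aff I-1×I-2: Gg|GG
G/III-1 aff II-1×II-2: Gg|GG
⇒ G over [I-1,I-2,II-1,II-2,II-3,III-1]: 58 consistent
J/I-1 un ·: jj
J/I-2 aff ·: Jj|JJ
J/II-1 aff I-1×I-2: Jj
J/II-2 aff ·: Jj|JJ
J/II-3 aff I-1×I-2: Jj
J/III-1 aff II-1×II-2: Jj|JJ
⇒ J over [I-1,I-2,II-1,II-2,II-3,III-1]: 8 consistent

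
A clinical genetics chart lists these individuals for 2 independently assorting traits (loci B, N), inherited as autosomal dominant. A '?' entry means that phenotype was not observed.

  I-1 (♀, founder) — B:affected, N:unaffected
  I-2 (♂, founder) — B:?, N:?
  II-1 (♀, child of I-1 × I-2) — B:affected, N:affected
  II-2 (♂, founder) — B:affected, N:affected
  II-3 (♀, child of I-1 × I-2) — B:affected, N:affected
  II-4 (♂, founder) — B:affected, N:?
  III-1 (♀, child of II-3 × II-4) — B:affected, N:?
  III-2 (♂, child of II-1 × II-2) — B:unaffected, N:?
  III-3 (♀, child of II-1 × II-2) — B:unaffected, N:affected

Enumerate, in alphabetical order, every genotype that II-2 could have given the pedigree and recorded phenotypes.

B/I-1 aff ·: Bb|BB
B/I-2 ? ·: bb|Bb|BB
B/II-1 aff I-1×I-2: Bb
B/II-2 aff ·: Bb
B/II-3 aff I-1×I-2: Bb|BB
B/II-4 aff ·: Bb|BB
B/III-1 aff II-3×II-4: Bb|BB
B/III-2 un II-1×II-2: bb
B/III-3 un II-1×II-2: bb
⇒ B over [I-1,I-2,II-1,II-2,II-3,II-4,III-1,III-2,III-3]: 29 consistent
N/I-1 un ·: nn
N/I-2 ? ·: Nn|NN
N/II-1 aff I-1×I-2: Nn
N/II-2 aff ·: Nn|NN
N/II-3 aff I-1×I-2: Nn
N/II-4 ? ·: nn|Nn|NN
N/III-1 ? II-3×II-4: nn|Nn|NN
N/III-2 ? II-1×II-2: nn|Nn|NN
N/III-3 aff II-1×II-2: Nn|NN
⇒ N over [I-1,I-2,II-1,II-2,II-3,II-4,III-1,III-2,III-3]: 140 consistent

II-2 ∈ {Bb NN, Bb Nn}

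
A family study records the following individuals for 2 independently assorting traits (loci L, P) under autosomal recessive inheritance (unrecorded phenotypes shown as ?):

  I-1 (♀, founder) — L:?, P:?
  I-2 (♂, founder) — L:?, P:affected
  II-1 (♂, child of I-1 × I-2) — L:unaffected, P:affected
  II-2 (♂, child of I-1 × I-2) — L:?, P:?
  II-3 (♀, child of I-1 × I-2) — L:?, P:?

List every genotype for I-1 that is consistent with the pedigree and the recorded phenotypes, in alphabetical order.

I-1 ∈ {LL Pp, LL pp, Ll Pp, Ll pp, ll Pp, ll pp}

L/I-1 ? ·: LL|Ll|ll
L/I-2 ? ·: LL|Ll|ll
L/II-1 un I-1×I-2: LL|Ll
L/II-2 ? I-1×I-2: LL|Ll|ll
L/II-3 ? I-1×I-2: LL|Ll|ll
⇒ L over [I-1,I-2,II-1,II-2,II-3]: 45 consistent
P/I-1 ? ·: Pp|pp
P/I-2 aff ·: pp
P/II-1 aff I-1×I-2: pp
P/II-2 ? I-1×I-2: Pp|pp
P/II-3 ? I-1×I-2: Pp|pp
⇒ P over [I-1,I-2,II-1,II-2,II-3]: 5 consistent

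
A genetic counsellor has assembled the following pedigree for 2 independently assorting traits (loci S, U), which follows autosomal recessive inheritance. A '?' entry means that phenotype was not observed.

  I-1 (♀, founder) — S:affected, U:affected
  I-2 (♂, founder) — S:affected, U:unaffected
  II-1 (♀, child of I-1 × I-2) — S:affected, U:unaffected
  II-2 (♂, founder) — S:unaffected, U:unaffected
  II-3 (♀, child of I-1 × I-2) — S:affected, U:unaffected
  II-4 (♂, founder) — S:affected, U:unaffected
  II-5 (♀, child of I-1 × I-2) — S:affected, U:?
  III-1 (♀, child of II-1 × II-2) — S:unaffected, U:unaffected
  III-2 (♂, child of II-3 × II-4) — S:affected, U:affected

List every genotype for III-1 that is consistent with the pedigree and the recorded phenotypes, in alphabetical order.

S/I-1 aff ·: ss
S/I-2 aff ·: ss
S/II-1 aff I-1×I-2: ss
S/II-2 un ·: SS|Ss
S/II-3 aff I-1×I-2: ss
S/II-4 aff ·: ss
S/II-5 aff I-1×I-2: ss
S/III-1 un II-1×II-2: Ss
S/III-2 aff II-3×II-4: ss
⇒ S over [I-1,I-2,II-1,II-2,II-3,II-4,II-5,III-1,III-2]: 2 consistent
U/I-1 aff ·: uu
U/I-2 un ·: UU|Uu
U/II-1 un I-1×I-2: Uu
U/II-2 un ·: UU|Uu
U/II-3 un I-1×I-2: Uu
U/II-4 un ·: Uu
U/II-5 ? I-1×I-2: Uu|uu
U/III-1 un II-1×II-2: UU|Uu
U/III-2 aff II-3×II-4: uu
⇒ U over [I-1,I-2,II-1,II-2,II-3,II-4,II-5,III-1,III-2]: 12 consistent

III-1 ∈ {Ss UU, Ss Uu}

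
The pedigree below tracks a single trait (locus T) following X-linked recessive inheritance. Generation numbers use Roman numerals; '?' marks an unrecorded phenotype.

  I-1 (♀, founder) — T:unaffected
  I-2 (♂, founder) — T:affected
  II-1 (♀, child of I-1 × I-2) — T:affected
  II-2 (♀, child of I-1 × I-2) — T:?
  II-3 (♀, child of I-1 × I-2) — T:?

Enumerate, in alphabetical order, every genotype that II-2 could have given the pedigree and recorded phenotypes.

T/I-1 un ·: X^TX^t
T/I-2 aff ·: X^tY
T/II-1 aff I-1×I-2: X^tX^t
T/II-2 ? I-1×I-2: X^TX^t|X^tX^t
T/II-3 ? I-1×I-2: X^TX^t|X^tX^t
⇒ T over [I-1,I-2,II-1,II-2,II-3]: 4 consistent

II-2 ∈ {X^TX^t, X^tX^t}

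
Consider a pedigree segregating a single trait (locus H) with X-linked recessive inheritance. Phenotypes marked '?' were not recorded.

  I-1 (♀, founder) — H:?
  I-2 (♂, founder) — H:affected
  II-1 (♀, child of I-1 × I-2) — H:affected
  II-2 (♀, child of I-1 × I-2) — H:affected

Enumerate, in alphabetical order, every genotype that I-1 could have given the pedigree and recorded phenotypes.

H/I-1 ? ·: X^HX^h|X^hX^h
H/I-2 aff ·: X^hY
H/II-1 aff I-1×I-2: X^hX^h
H/II-2 aff I-1×I-2: X^hX^h
⇒ H over [I-1,I-2,II-1,II-2]: 2 consistent

I-1 ∈ {X^HX^h, X^hX^h}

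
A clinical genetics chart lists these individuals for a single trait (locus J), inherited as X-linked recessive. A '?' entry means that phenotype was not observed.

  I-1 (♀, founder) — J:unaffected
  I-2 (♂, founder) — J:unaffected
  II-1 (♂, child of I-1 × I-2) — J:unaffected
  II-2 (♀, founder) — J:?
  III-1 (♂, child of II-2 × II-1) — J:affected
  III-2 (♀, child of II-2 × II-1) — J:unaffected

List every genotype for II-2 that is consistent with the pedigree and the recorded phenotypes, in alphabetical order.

J/I-1 un ·: X^JX^J|X^JX^j
J/I-2 un ·: X^JY
J/II-1 un I-1×I-2: X^JY
J/II-2 ? ·: X^JX^j|X^jX^j
J/III-1 aff II-2×II-1: X^jY
J/III-2 un II-2×II-1: X^JX^J|X^JX^j
⇒ J over [I-1,I-2,II-1,II-2,III-1,III-2]: 6 consistent

II-2 ∈ {X^JX^j, X^jX^j}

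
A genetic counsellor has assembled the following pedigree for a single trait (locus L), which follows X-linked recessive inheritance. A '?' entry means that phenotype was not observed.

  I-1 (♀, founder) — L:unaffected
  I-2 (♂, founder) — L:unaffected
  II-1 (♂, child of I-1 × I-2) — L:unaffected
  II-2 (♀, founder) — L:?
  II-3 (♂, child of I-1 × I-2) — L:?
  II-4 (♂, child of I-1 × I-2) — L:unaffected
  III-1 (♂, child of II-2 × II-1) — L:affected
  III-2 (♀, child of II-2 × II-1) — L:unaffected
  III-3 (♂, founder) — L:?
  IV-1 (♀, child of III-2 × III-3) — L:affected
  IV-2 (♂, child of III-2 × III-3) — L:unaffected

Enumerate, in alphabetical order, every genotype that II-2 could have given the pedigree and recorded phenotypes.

L/I-1 un ·: X^LX^L|X^LX^l
L/I-2 un ·: X^LY
L/II-1 un I-1×I-2: X^LY
L/II-2 ? ·: X^LX^l|X^lX^l
L/II-3 ? I-1×I-2: X^LY|X^lY
L/II-4 un I-1×I-2: X^LY
L/III-1 aff II-2×II-1: X^lY
L/III-2 un II-2×II-1: X^LX^l
L/III-3 ? ·: X^lY
L/IV-1 aff III-2×III-3: X^lX^l
L/IV-2 un III-2×III-3: X^LY
⇒ L over [I-1,I-2,II-1,II-2,II-3,II-4,III-1,III-2,III-3,IV-1,IV-2]: 6 consistent

II-2 ∈ {X^LX^l, X^lX^l}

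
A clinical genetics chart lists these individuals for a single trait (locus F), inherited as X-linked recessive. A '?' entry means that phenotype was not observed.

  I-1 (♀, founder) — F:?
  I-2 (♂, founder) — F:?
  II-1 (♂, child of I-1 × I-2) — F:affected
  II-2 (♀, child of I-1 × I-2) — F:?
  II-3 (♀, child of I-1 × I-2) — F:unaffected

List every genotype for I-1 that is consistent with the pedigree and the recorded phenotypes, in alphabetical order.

F/I-1 ? ·: X^FX^f|X^fX^f
F/I-2 ? ·: X^FY|X^fY
F/II-1 aff I-1×I-2: X^fY
F/II-2 ? I-1×I-2: X^FX^F|X^FX^f|X^fX^f
F/II-3 un I-1×I-2: X^FX^F|X^FX^f
⇒ F over [I-1,I-2,II-1,II-2,II-3]: 7 consistent

I-1 ∈ {X^FX^f, X^fX^f}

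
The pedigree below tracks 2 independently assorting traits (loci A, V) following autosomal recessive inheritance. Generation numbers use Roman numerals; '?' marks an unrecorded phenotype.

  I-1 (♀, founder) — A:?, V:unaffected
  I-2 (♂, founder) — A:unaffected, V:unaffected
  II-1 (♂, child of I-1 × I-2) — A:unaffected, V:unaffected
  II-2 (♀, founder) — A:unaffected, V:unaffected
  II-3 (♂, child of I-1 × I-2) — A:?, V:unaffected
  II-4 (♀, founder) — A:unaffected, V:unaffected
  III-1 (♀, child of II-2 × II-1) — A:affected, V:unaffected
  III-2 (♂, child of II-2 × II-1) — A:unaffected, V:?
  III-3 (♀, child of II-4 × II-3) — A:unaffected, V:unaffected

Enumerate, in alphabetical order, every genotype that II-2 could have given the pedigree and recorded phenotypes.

II-2 ∈ {Aa VV, Aa Vv}

A/I-1 ? ·: AA|Aa|aa
A/I-2 un ·: AA|Aa
A/II-1 un I-1×I-2: Aa
A/II-2 un ·: Aa
A/II-3 ? I-1×I-2: AA|Aa|aa
A/II-4 un ·: AA|Aa
A/III-1 aff II-2×II-1: aa
A/III-2 un II-2×II-1: AA|Aa
A/III-3 un II-4×II-3: AA|Aa
⇒ A over [I-1,I-2,II-1,II-2,II-3,II-4,III-1,III-2,III-3]: 66 consistent
V/I-1 un ·: VV|Vv
V/I-2 un ·: VV|Vv
V/II-1 un I-1×I-2: VV|Vv
V/II-2 un ·: VV|Vv
V/II-3 un I-1×I-2: VV|Vv
V/II-4 un ·: VV|Vv
V/III-1 un II-2×II-1: VV|Vv
V/III-2 ? II-2×II-1: VV|Vv|vv
V/III-3 un II-4×II-3: VV|Vv
⇒ V over [I-1,I-2,II-1,II-2,II-3,II-4,III-1,III-2,III-3]: 330 consistent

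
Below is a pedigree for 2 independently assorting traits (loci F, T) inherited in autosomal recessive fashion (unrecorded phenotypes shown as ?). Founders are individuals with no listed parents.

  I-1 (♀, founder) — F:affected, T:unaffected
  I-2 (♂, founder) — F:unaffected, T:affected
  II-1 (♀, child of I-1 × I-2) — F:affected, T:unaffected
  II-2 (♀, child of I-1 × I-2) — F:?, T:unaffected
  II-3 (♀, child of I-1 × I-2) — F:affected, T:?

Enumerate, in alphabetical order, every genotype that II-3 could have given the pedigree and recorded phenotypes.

II-3 ∈ {ff Tt, ff tt}

F/I-1 aff ·: ff
F/I-2 un ·: Ff
F/II-1 aff I-1×I-2: ff
F/II-2 ? I-1×I-2: Ff|ff
F/II-3 aff I-1×I-2: ff
⇒ F over [I-1,I-2,II-1,II-2,II-3]: 2 consistent
T/I-1 un ·: TT|Tt
T/I-2 aff ·: tt
T/II-1 un I-1×I-2: Tt
T/II-2 un I-1×I-2: Tt
T/II-3 ? I-1×I-2: Tt|tt
⇒ T over [I-1,I-2,II-1,II-2,II-3]: 3 consistent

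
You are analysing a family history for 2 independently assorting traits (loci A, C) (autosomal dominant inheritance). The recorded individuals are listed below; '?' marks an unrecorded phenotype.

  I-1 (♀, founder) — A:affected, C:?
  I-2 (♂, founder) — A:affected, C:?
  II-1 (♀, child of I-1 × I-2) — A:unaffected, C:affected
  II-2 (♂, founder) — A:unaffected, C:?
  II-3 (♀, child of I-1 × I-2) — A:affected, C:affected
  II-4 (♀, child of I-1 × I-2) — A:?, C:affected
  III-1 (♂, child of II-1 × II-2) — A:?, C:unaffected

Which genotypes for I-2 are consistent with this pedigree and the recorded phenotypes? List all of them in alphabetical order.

I-2 ∈ {Aa CC, Aa Cc, Aa cc}

A/I-1 aff ·: Aa
A/I-2 aff ·: Aa
A/II-1 un I-1×I-2: aa
A/II-2 un ·: aa
A/II-3 aff I-1×I-2: Aa|AA
A/II-4 ? I-1×I-2: aa|Aa|AA
A/III-1 ? II-1×II-2: aa
⇒ A over [I-1,I-2,II-1,II-2,II-3,II-4,III-1]: 6 consistent
C/I-1 ? ·: cc|Cc|CC
C/I-2 ? ·: cc|Cc|CC
C/II-1 aff I-1×I-2: Cc
C/II-2 ? ·: cc|Cc
C/II-3 aff I-1×I-2: Cc|CC
C/II-4 aff I-1×I-2: Cc|CC
C/III-1 un II-1×II-2: cc
⇒ C over [I-1,I-2,II-1,II-2,II-3,II-4,III-1]: 32 consistent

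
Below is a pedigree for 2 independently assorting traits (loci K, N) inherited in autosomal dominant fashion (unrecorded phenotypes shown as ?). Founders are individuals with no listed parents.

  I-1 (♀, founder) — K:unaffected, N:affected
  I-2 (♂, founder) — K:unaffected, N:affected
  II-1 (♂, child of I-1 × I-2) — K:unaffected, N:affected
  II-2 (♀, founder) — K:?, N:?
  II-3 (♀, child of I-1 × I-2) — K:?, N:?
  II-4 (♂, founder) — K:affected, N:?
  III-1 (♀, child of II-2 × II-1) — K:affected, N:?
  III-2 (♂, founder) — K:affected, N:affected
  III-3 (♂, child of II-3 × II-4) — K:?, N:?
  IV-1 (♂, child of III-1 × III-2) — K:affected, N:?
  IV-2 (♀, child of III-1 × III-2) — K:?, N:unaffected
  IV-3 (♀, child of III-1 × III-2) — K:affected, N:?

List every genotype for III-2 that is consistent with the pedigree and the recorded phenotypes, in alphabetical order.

K/I-1 un ·: kk
K/I-2 un ·: kk
K/II-1 un I-1×I-2: kk
K/II-2 ? ·: Kk|KK
K/II-3 ? I-1×I-2: kk
K/II-4 aff ·: Kk|KK
K/III-1 aff II-2×II-1: Kk
K/III-2 aff ·: Kk|KK
K/III-3 ? II-3×II-4: kk|Kk
K/IV-1 aff III-1×III-2: Kk|KK
K/IV-2 ? III-1×III-2: kk|Kk|KK
K/IV-3 aff III-1×III-2: Kk|KK
⇒ K over [I-1,I-2,II-1,II-2,II-3,II-4,III-1,III-2,III-3,IV-1,IV-2,IV-3]: 120 consistent
N/I-1 aff ·: Nn|NN
N/I-2 aff ·: Nn|NN
N/II-1 aff I-1×I-2: Nn|NN
N/II-2 ? ·: nn|Nn|NN
N/II-3 ? I-1×I-2: nn|Nn|NN
N/II-4 ? ·: nn|Nn|NN
N/III-1 ? II-2×II-1: nn|Nn
N/III-2 aff ·: Nn
N/III-3 ? II-3×II-4: nn|Nn|NN
N/IV-1 ? III-1×III-2: nn|Nn|NN
N/IV-2 un III-1×III-2: nn
N/IV-3 ? III-1×III-2: nn|Nn|NN
⇒ N over [I-1,I-2,II-1,II-2,II-3,II-4,III-1,III-2,III-3,IV-1,IV-2,IV-3]: 2033 consistent

III-2 ∈ {KK Nn, Kk Nn}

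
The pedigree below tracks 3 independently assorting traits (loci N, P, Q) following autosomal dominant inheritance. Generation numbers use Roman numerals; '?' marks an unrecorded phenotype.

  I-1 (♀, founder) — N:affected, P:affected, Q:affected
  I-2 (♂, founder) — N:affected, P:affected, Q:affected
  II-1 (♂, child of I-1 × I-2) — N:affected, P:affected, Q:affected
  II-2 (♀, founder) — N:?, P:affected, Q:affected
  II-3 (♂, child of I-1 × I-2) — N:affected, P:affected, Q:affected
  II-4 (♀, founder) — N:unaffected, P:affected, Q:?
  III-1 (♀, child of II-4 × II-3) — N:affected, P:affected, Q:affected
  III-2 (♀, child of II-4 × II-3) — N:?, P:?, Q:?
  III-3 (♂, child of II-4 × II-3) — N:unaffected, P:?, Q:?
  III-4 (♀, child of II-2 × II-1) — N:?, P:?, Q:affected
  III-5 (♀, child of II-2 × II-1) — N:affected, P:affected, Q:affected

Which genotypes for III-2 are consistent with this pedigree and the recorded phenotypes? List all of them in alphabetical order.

N/I-1 aff ·: Nn|NN
N/I-2 aff ·: Nn|NN
N/II-1 aff I-1×I-2: Nn|NN
N/II-2 ? ·: nn|Nn|NN
N/II-3 aff I-1×I-2: Nn
N/II-4 un ·: nn
N/III-1 aff II-4×II-3: Nn
N/III-2 ? II-4×II-3: nn|Nn
N/III-3 un II-4×II-3: nn
N/III-4 ? II-2×II-1: nn|Nn|NN
N/III-5 aff II-2×II-1: Nn|NN
⇒ N over [I-1,I-2,II-1,II-2,II-3,II-4,III-1,III-2,III-3,III-4,III-5]: 108 consistent
P/I-1 aff ·: Pp|PP
P/I-2 aff ·: Pp|PP
P/II-1 aff I-1×I-2: Pp|PP
P/II-2 aff ·: Pp|PP
P/II-3 aff I-1×I-2: Pp|PP
P/II-4 aff ·: Pp|PP
P/III-1 aff II-4×II-3: Pp|PP
P/III-2 ? II-4×II-3: pp|Pp|PP
P/III-3 ? II-4×II-3: pp|Pp|PP
P/III-4 ? II-2×II-1: pp|Pp|PP
P/III-5 aff II-2×II-1: Pp|PP
⇒ P over [I-1,I-2,II-1,II-2,II-3,II-4,III-1,III-2,III-3,III-4,III-5]: 1620 consistent
Q/I-1 aff ·: Qq|QQ
Q/I-2 aff ·: Qq|QQ
Q/II-1 aff I-1×I-2: Qq|QQ
Q/II-2 aff ·: Qq|QQ
Q/II-3 aff I-1×I-2: Qq|QQ
Q/II-4 ? ·: qq|Qq|QQ
Q/III-1 aff II-4×II-3: Qq|QQ
Q/III-2 ? II-4×II-3: qq|Qq|QQ
Q/III-3 ? II-4×II-3: qq|Qq|QQ
Q/III-4 aff II-2×II-1: Qq|QQ
Q/III-5 aff II-2×II-1: Qq|QQ
⇒ Q over [I-1,I-2,II-1,II-2,II-3,II-4,III-1,III-2,III-3,III-4,III-5]: 1610 consistent

III-2 ∈ {Nn PP QQ, Nn PP Qq, Nn PP qq, Nn Pp QQ, Nn Pp Qq, Nn Pp qq, Nn pp QQ, Nn pp Qq, Nn pp qq, nn PP QQ, nn PP Qq, nn PP qq, nn Pp QQ, nn Pp Qq, nn Pp qq, nn pp QQ, nn pp Qq, nn pp qq}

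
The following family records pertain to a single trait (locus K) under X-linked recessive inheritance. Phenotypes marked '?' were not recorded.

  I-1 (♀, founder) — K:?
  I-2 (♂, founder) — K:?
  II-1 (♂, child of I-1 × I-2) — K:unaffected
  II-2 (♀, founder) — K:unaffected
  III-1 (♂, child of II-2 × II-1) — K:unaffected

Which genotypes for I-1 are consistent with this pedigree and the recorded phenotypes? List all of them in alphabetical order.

I-1 ∈ {X^KX^K, X^KX^k}

K/I-1 ? ·: X^KX^K|X^KX^k
K/I-2 ? ·: X^KY|X^kY
K/II-1 un I-1×I-2: X^KY
K/II-2 un ·: X^KX^K|X^KX^k
K/III-1 un II-2×II-1: X^KY
⇒ K over [I-1,I-2,II-1,II-2,III-1]: 8 consistent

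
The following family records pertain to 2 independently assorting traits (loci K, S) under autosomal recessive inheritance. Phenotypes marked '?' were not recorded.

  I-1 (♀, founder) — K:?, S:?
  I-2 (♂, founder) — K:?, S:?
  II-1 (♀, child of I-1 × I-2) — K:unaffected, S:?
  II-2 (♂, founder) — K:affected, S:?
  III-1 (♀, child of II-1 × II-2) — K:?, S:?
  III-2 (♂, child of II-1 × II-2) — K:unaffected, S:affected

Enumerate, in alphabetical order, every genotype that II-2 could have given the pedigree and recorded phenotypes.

K/I-1 ? ·: KK|Kk|kk
K/I-2 ? ·: KK|Kk|kk
K/II-1 un I-1×I-2: KK|Kk
K/II-2 aff ·: kk
K/III-1 ? II-1×II-2: Kk|kk
K/III-2 un II-1×II-2: Kk
⇒ K over [I-1,I-2,II-1,II-2,III-1,III-2]: 18 consistent
S/I-1 ? ·: SS|Ss|ss
S/I-2 ? ·: SS|Ss|ss
S/II-1 ? I-1×I-2: Ss|ss
S/II-2 ? ·: Ss|ss
S/III-1 ? II-1×II-2: SS|Ss|ss
S/III-2 aff II-1×II-2: ss
⇒ S over [I-1,I-2,II-1,II-2,III-1,III-2]: 47 consistent

II-2 ∈ {kk Ss, kk ss}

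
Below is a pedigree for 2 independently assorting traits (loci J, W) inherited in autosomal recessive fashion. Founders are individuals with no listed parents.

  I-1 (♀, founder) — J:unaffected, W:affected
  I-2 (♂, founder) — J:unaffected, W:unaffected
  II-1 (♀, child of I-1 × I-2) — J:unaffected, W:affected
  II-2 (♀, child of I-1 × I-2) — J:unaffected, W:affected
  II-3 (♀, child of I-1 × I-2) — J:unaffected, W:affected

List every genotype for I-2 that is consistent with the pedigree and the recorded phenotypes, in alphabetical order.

I-2 ∈ {JJ Ww, Jj Ww}

J/I-1 un ·: JJ|Jj
J/I-2 un ·: JJ|Jj
J/II-1 un I-1×I-2: JJ|Jj
J/II-2 un I-1×I-2: JJ|Jj
J/II-3 un I-1×I-2: JJ|Jj
⇒ J over [I-1,I-2,II-1,II-2,II-3]: 25 consistent
W/I-1 aff ·: ww
W/I-2 un ·: Ww
W/II-1 aff I-1×I-2: ww
W/II-2 aff I-1×I-2: ww
W/II-3 aff I-1×I-2: ww
⇒ W over [I-1,I-2,II-1,II-2,II-3]: 1 consistent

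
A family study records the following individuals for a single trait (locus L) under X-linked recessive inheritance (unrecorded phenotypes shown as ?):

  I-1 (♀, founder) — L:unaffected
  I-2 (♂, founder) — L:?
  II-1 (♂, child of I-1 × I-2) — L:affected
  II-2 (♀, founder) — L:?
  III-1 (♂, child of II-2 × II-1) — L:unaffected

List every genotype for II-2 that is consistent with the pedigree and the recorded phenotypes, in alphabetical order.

L/I-1 un ·: X^LX^l
L/I-2 ? ·: X^LY|X^lY
L/II-1 aff I-1×I-2: X^lY
L/II-2 ? ·: X^LX^L|X^LX^l
L/III-1 un II-2×II-1: X^LY
⇒ L over [I-1,I-2,II-1,II-2,III-1]: 4 consistent

II-2 ∈ {X^LX^L, X^LX^l}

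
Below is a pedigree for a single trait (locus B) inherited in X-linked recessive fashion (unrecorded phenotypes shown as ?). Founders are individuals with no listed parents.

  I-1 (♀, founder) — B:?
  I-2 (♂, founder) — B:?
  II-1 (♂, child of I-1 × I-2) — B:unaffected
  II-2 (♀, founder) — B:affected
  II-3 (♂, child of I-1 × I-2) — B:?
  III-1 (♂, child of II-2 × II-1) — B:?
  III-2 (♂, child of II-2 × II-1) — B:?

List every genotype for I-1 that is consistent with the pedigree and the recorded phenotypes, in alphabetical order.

B/I-1 ? ·: X^BX^B|X^BX^b
B/I-2 ? ·: X^BY|X^bY
B/II-1 un I-1×I-2: X^BY
B/II-2 aff ·: X^bX^b
B/II-3 ? I-1×I-2: X^BY|X^bY
B/III-1 ? II-2×II-1: X^bY
B/III-2 ? II-2×II-1: X^bY
⇒ B over [I-1,I-2,II-1,II-2,II-3,III-1,III-2]: 6 consistent

I-1 ∈ {X^BX^B, X^BX^b}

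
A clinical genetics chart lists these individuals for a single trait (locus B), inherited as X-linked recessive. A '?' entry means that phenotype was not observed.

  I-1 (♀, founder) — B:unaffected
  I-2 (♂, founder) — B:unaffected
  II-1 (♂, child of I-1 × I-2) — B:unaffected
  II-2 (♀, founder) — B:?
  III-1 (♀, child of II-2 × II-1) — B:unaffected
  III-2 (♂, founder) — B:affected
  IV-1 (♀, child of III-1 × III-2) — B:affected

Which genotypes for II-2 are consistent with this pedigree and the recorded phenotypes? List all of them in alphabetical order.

II-2 ∈ {X^BX^b, X^bX^b}

B/I-1 un ·: X^BX^B|X^BX^b
B/I-2 un ·: X^BY
B/II-1 un I-1×I-2: X^BY
B/II-2 ? ·: X^BX^b|X^bX^b
B/III-1 un II-2×II-1: X^BX^b
B/III-2 aff ·: X^bY
B/IV-1 aff III-1×III-2: X^bX^b
⇒ B over [I-1,I-2,II-1,II-2,III-1,III-2,IV-1]: 4 consistent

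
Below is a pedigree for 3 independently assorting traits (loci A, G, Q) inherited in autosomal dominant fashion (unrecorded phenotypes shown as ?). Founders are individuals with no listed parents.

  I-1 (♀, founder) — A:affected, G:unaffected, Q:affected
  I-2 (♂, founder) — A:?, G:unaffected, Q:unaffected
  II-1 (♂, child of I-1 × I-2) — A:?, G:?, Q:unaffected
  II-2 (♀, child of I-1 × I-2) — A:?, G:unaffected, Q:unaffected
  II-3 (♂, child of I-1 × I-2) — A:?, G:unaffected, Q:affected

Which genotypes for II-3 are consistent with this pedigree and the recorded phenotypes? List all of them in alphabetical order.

II-3 ∈ {AA gg Qq, Aa gg Qq, aa gg Qq}

A/I-1 aff ·: Aa|AA
A/I-2 ? ·: aa|Aa|AA
A/II-1 ? I-1×I-2: aa|Aa|AA
A/II-2 ? I-1×I-2: aa|Aa|AA
A/II-3 ? I-1×I-2: aa|Aa|AA
⇒ A over [I-1,I-2,II-1,II-2,II-3]: 53 consistent
G/I-1 un ·: gg
G/I-2 un ·: gg
G/II-1 ? I-1×I-2: gg
G/II-2 un I-1×I-2: gg
G/II-3 un I-1×I-2: gg
⇒ G over [I-1,I-2,II-1,II-2,II-3]: 1 consistent
Q/I-1 aff ·: Qq
Q/I-2 un ·: qq
Q/II-1 un I-1×I-2: qq
Q/II-2 un I-1×I-2: qq
Q/II-3 aff I-1×I-2: Qq
⇒ Q over [I-1,I-2,II-1,II-2,II-3]: 1 consistent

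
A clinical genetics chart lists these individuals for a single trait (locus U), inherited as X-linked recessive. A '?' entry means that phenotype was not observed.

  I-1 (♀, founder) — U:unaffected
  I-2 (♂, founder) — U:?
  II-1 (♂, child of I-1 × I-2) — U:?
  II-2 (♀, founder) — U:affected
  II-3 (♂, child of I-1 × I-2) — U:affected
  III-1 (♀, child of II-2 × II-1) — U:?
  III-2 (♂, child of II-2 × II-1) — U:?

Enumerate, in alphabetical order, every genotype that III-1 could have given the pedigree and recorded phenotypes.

III-1 ∈ {X^UX^u, X^uX^u}

U/I-1 un ·: X^UX^u
U/I-2 ? ·: X^UY|X^uY
U/II-1 ? I-1×I-2: X^UY|X^uY
U/II-2 aff ·: X^uX^u
U/II-3 aff I-1×I-2: X^uY
U/III-1 ? II-2×II-1: X^UX^u|X^uX^u
U/III-2 ? II-2×II-1: X^uY
⇒ U over [I-1,I-2,II-1,II-2,II-3,III-1,III-2]: 4 consistent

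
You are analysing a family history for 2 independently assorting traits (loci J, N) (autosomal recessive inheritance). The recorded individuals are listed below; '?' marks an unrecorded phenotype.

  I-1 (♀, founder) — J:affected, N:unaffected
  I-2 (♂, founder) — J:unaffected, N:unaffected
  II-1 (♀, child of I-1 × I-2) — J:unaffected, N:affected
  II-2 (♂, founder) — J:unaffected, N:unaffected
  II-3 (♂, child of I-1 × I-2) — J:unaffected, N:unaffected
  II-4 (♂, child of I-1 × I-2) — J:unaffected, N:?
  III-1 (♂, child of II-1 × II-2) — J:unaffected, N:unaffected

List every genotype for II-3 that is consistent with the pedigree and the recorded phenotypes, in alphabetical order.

II-3 ∈ {Jj NN, Jj Nn}

J/I-1 aff ·: jj
J/I-2 un ·: JJ|Jj
J/II-1 un I-1×I-2: Jj
J/II-2 un ·: JJ|Jj
J/II-3 un I-1×I-2: Jj
J/II-4 un I-1×I-2: Jj
J/III-1 un II-1×II-2: JJ|Jj
⇒ J over [I-1,I-2,II-1,II-2,II-3,II-4,III-1]: 8 consistent
N/I-1 un ·: Nn
N/I-2 un ·: Nn
N/II-1 aff I-1×I-2: nn
N/II-2 un ·: NN|Nn
N/II-3 un I-1×I-2: NN|Nn
N/II-4 ? I-1×I-2: NN|Nn|nn
N/III-1 un II-1×II-2: Nn
⇒ N over [I-1,I-2,II-1,II-2,II-3,II-4,III-1]: 12 consistent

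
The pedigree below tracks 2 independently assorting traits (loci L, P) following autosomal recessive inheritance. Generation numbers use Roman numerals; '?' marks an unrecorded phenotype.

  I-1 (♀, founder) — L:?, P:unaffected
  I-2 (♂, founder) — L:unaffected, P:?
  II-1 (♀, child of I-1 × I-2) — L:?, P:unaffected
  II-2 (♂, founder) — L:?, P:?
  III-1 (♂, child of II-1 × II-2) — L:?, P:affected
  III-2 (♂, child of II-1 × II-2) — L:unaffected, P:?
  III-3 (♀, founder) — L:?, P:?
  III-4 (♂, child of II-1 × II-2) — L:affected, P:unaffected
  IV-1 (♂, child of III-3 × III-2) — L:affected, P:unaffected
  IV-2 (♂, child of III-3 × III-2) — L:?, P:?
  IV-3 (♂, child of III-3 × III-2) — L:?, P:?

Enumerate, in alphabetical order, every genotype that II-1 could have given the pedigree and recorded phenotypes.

II-1 ∈ {Ll Pp, ll Pp}

L/I-1 ? ·: LL|Ll|ll
L/I-2 un ·: LL|Ll
L/II-1 ? I-1×I-2: Ll|ll
L/II-2 ? ·: Ll|ll
L/III-1 ? II-1×II-2: LL|Ll|ll
L/III-2 un II-1×II-2: Ll
L/III-3 ? ·: Ll|ll
L/III-4 aff II-1×II-2: ll
L/IV-1 aff III-3×III-2: ll
L/IV-2 ? III-3×III-2: LL|Ll|ll
L/IV-3 ? III-3×III-2: LL|Ll|ll
⇒ L over [I-1,I-2,II-1,II-2,III-1,III-2,III-3,III-4,IV-1,IV-2,IV-3]: 377 consistent
P/I-1 un ·: PP|Pp
P/I-2 ? ·: PP|Pp|pp
P/II-1 un I-1×I-2: Pp
P/II-2 ? ·: Pp|pp
P/III-1 aff II-1×II-2: pp
P/III-2 ? II-1×II-2: PP|Pp|pp
P/III-3 ? ·: PP|Pp|pp
P/III-4 un II-1×II-2: PP|Pp
P/IV-1 un III-3×III-2: PP|Pp
P/IV-2 ? III-3×III-2: PP|Pp|pp
P/IV-3 ? III-3×III-2: PP|Pp|pp
⇒ P over [I-1,I-2,II-1,II-2,III-1,III-2,III-3,III-4,IV-1,IV-2,IV-3]: 625 consistent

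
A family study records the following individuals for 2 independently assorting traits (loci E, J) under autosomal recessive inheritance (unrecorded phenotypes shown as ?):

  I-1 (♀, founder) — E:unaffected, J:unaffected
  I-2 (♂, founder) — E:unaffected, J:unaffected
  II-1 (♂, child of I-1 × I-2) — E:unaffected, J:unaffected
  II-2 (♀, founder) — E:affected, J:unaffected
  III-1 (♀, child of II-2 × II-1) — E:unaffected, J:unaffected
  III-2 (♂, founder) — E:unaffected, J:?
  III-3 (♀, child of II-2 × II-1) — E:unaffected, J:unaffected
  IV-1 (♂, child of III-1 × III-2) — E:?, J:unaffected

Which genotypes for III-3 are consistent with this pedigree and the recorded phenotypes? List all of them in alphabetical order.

E/I-1 un ·: EE|Ee
E/I-2 un ·: EE|Ee
E/II-1 un I-1×I-2: EE|Ee
E/II-2 aff ·: ee
E/III-1 un II-2×II-1: Ee
E/III-2 un ·: EE|Ee
E/III-3 un II-2×II-1: Ee
E/IV-1 ? III-1×III-2: EE|Ee|ee
⇒ E over [I-1,I-2,II-1,II-2,III-1,III-2,III-3,IV-1]: 35 consistent
J/I-1 un ·: JJ|Jj
J/I-2 un ·: JJ|Jj
J/II-1 un I-1×I-2: JJ|Jj
J/II-2 un ·: JJ|Jj
J/III-1 un II-2×II-1: JJ|Jj
J/III-2 ? ·: JJ|Jj|jj
J/III-3 un II-2×II-1: JJ|Jj
J/IV-1 un III-1×III-2: JJ|Jj
⇒ J over [I-1,I-2,II-1,II-2,III-1,III-2,III-3,IV-1]: 196 consistent

III-3 ∈ {Ee JJ, Ee Jj}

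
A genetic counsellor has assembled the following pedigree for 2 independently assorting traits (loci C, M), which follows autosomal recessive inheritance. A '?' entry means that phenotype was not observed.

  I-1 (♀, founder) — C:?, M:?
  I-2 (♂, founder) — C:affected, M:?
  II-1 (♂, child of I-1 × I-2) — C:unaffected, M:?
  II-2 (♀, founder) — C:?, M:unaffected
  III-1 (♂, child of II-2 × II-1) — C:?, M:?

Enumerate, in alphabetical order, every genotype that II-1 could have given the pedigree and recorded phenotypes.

C/I-1 ? ·: CC|Cc
C/I-2 aff ·: cc
C/II-1 un I-1×I-2: Cc
C/II-2 ? ·: CC|Cc|cc
C/III-1 ? II-2×II-1: CC|Cc|cc
⇒ C over [I-1,I-2,II-1,II-2,III-1]: 14 consistent
M/I-1 ? ·: MM|Mm|mm
M/I-2 ? ·: MM|Mm|mm
M/II-1 ? I-1×I-2: MM|Mm|mm
M/II-2 un ·: MM|Mm
M/III-1 ? II-2×II-1: MM|Mm|mm
⇒ M over [I-1,I-2,II-1,II-2,III-1]: 59 consistent

II-1 ∈ {Cc MM, Cc Mm, Cc mm}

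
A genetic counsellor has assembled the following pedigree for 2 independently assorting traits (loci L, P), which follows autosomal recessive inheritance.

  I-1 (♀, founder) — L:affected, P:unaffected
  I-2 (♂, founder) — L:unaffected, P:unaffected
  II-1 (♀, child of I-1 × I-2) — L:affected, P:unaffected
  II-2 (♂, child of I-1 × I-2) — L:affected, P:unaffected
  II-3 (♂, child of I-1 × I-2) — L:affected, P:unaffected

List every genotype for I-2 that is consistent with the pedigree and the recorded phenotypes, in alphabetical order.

L/I-1 aff ·: ll
L/I-2 un ·: Ll
L/II-1 aff I-1×I-2: ll
L/II-2 aff I-1×I-2: ll
L/II-3 aff I-1×I-2: ll
⇒ L over [I-1,I-2,II-1,II-2,II-3]: 1 consistent
P/I-1 un ·: PP|Pp
P/I-2 un ·: PP|Pp
P/II-1 un I-1×I-2: PP|Pp
P/II-2 un I-1×I-2: PP|Pp
P/II-3 un I-1×I-2: PP|Pp
⇒ P over [I-1,I-2,II-1,II-2,II-3]: 25 consistent

I-2 ∈ {Ll PP, Ll Pp}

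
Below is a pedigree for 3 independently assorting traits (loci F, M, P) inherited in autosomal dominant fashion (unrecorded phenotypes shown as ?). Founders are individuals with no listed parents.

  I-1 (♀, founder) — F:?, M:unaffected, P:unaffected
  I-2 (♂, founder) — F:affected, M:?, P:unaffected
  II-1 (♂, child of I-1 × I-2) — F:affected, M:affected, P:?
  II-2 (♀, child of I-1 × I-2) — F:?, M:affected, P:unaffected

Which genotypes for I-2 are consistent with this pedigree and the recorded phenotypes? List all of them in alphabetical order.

I-2 ∈ {FF MM pp, FF Mm pp, Ff MM pp, Ff Mm pp}

F/I-1 ? ·: ff|Ff|FF
F/I-2 aff ·: Ff|FF
F/II-1 aff I-1×I-2: Ff|FF
F/II-2 ? I-1×I-2: ff|Ff|FF
⇒ F over [I-1,I-2,II-1,II-2]: 18 consistent
M/I-1 un ·: mm
M/I-2 ? ·: Mm|MM
M/II-1 aff I-1×I-2: Mm
M/II-2 aff I-1×I-2: Mm
⇒ M over [I-1,I-2,II-1,II-2]: 2 consistent
P/I-1 un ·: pp
P/I-2 un ·: pp
P/II-1 ? I-1×I-2: pp
P/II-2 un I-1×I-2: pp
⇒ P over [I-1,I-2,II-1,II-2]: 1 consistent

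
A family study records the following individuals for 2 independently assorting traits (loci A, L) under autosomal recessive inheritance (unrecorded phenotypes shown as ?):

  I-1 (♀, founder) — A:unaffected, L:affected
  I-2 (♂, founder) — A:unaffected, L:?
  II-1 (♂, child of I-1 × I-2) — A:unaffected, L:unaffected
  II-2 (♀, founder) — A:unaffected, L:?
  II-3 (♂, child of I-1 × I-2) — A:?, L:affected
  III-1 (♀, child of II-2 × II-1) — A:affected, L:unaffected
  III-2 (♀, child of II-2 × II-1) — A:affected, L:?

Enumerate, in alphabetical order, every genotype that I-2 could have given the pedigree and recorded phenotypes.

I-2 ∈ {AA Ll, Aa Ll}

A/I-1 un ·: AA|Aa
A/I-2 un ·: AA|Aa
A/II-1 un I-1×I-2: Aa
A/II-2 un ·: Aa
A/II-3 ? I-1×I-2: AA|Aa|aa
A/III-1 aff II-2×II-1: aa
A/III-2 aff II-2×II-1: aa
⇒ A over [I-1,I-2,II-1,II-2,II-3,III-1,III-2]: 7 consistent
L/I-1 aff ·: ll
L/I-2 ? ·: Ll
L/II-1 un I-1×I-2: Ll
L/II-2 ? ·: LL|Ll|ll
L/II-3 aff I-1×I-2: ll
L/III-1 un II-2×II-1: LL|Ll
L/III-2 ? II-2×II-1: LL|Ll|ll
⇒ L over [I-1,I-2,II-1,II-2,II-3,III-1,III-2]: 12 consistent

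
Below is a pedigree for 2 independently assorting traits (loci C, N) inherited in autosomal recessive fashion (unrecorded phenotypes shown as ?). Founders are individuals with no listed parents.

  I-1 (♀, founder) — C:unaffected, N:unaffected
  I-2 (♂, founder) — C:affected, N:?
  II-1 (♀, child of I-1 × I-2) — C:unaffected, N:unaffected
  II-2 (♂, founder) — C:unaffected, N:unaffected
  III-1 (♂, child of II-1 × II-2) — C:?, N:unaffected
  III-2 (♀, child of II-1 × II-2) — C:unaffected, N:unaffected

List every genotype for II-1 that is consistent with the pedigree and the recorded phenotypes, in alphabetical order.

II-1 ∈ {Cc NN, Cc Nn}

C/I-1 un ·: CC|Cc
C/I-2 aff ·: cc
C/II-1 un I-1×I-2: Cc
C/II-2 un ·: CC|Cc
C/III-1 ? II-1×II-2: CC|Cc|cc
C/III-2 un II-1×II-2: CC|Cc
⇒ C over [I-1,I-2,II-1,II-2,III-1,III-2]: 20 consistent
N/I-1 un ·: NN|Nn
N/I-2 ? ·: NN|Nn|nn
N/II-1 un I-1×I-2: NN|Nn
N/II-2 un ·: NN|Nn
N/III-1 un II-1×II-2: NN|Nn
N/III-2 un II-1×II-2: NN|Nn
⇒ N over [I-1,I-2,II-1,II-2,III-1,III-2]: 60 consistent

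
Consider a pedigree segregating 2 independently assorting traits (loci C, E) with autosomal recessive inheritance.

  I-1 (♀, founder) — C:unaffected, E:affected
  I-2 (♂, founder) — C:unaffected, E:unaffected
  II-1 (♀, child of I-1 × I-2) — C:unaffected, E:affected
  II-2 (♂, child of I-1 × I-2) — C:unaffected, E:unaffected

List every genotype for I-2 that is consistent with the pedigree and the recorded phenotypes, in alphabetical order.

C/I-1 un ·: CC|Cc
C/I-2 un ·: CC|Cc
C/II-1 un I-1×I-2: CC|Cc
C/II-2 un I-1×I-2: CC|Cc
⇒ C over [I-1,I-2,II-1,II-2]: 13 consistent
E/I-1 aff ·: ee
E/I-2 un ·: Ee
E/II-1 aff I-1×I-2: ee
E/II-2 un I-1×I-2: Ee
⇒ E over [I-1,I-2,II-1,II-2]: 1 consistent

I-2 ∈ {CC Ee, Cc Ee}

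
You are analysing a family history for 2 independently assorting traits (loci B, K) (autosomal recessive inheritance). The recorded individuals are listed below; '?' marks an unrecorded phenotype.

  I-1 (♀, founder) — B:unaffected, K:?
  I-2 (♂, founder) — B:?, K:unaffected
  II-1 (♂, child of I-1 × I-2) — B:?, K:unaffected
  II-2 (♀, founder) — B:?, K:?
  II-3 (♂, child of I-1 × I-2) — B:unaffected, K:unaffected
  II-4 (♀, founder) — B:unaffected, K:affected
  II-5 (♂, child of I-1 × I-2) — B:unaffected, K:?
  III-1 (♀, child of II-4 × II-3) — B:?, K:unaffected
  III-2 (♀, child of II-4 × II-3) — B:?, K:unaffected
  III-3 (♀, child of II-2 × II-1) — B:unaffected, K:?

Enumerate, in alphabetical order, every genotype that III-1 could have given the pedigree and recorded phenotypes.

III-1 ∈ {BB Kk, Bb Kk, bb Kk}

B/I-1 un ·: BB|Bb
B/I-2 ? ·: BB|Bb|bb
B/II-1 ? I-1×I-2: BB|Bb|bb
B/II-2 ? ·: BB|Bb|bb
B/II-3 un I-1×I-2: BB|Bb
B/II-4 un ·: BB|Bb
B/II-5 un I-1×I-2: BB|Bb
B/III-1 ? II-4×II-3: BB|Bb|bb
B/III-2 ? II-4×II-3: BB|Bb|bb
B/III-3 un II-2×II-1: BB|Bb
⇒ B over [I-1,I-2,II-1,II-2,II-3,II-4,II-5,III-1,III-2,III-3]: 1220 consistent
K/I-1 ? ·: KK|Kk|kk
K/I-2 un ·: KK|Kk
K/II-1 un I-1×I-2: KK|Kk
K/II-2 ? ·: KK|Kk|kk
K/II-3 un I-1×I-2: KK|Kk
K/II-4 aff ·: kk
K/II-5 ? I-1×I-2: KK|Kk|kk
K/III-1 un II-4×II-3: Kk
K/III-2 un II-4×II-3: Kk
K/III-3 ? II-2×II-1: KK|Kk|kk
⇒ K over [I-1,I-2,II-1,II-2,II-3,II-4,II-5,III-1,III-2,III-3]: 179 consistent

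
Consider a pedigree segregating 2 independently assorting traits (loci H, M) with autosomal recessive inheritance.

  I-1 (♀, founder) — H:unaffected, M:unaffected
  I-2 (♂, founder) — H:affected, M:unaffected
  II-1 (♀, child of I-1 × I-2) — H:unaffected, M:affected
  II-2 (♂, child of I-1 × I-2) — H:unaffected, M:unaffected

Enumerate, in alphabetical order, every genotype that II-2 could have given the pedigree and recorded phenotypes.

II-2 ∈ {Hh MM, Hh Mm}

H/I-1 un ·: HH|Hh
H/I-2 aff ·: hh
H/II-1 un I-1×I-2: Hh
H/II-2 un I-1×I-2: Hh
⇒ H over [I-1,I-2,II-1,II-2]: 2 consistent
M/I-1 un ·: Mm
M/I-2 un ·: Mm
M/II-1 aff I-1×I-2: mm
M/II-2 un I-1×I-2: MM|Mm
⇒ M over [I-1,I-2,II-1,II-2]: 2 consistent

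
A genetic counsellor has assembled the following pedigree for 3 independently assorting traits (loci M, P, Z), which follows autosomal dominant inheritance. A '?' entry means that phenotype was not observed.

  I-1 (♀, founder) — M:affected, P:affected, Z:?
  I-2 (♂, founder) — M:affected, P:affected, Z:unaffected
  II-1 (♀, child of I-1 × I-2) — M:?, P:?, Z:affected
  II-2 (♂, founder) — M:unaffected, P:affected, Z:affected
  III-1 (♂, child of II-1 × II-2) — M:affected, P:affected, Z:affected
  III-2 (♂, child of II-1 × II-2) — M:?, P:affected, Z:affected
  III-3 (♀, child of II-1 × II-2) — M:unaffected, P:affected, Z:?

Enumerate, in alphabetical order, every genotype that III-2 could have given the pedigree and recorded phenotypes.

M/I-1 aff ·: Mm|MM
M/I-2 aff ·: Mm|MM
M/II-1 ? I-1×I-2: Mm
M/II-2 un ·: mm
M/III-1 aff II-1×II-2: Mm
M/III-2 ? II-1×II-2: mm|Mm
M/III-3 un II-1×II-2: mm
⇒ M over [I-1,I-2,II-1,II-2,III-1,III-2,III-3]: 6 consistent
P/I-1 aff ·: Pp|PP
P/I-2 aff ·: Pp|PP
P/II-1 ? I-1×I-2: pp|Pp|PP
P/II-2 aff ·: Pp|PP
P/III-1 aff II-1×II-2: Pp|PP
P/III-2 aff II-1×II-2: Pp|PP
P/III-3 aff II-1×II-2: Pp|PP
⇒ P over [I-1,I-2,II-1,II-2,III-1,III-2,III-3]: 86 consistent
Z/I-1 ? ·: Zz|ZZ
Z/I-2 un ·: zz
Z/II-1 aff I-1×I-2: Zz
Z/II-2 aff ·: Zz|ZZ
Z/III-1 aff II-1×II-2: Zz|ZZ
Z/III-2 aff II-1×II-2: Zz|ZZ
Z/III-3 ? II-1×II-2: zz|Zz|ZZ
⇒ Z over [I-1,I-2,II-1,II-2,III-1,III-2,III-3]: 40 consistent

III-2 ∈ {Mm PP ZZ, Mm PP Zz, Mm Pp ZZ, Mm Pp Zz, mm PP ZZ, mm PP Zz, mm Pp ZZ, mm Pp Zz}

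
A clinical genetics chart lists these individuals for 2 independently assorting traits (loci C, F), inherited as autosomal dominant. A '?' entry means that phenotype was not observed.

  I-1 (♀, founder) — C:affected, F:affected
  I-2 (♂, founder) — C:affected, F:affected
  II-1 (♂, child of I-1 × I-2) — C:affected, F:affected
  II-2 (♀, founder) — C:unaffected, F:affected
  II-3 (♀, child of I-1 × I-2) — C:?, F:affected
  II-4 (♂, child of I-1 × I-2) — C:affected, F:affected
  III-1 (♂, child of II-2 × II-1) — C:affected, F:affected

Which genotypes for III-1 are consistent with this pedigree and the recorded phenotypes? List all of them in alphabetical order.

C/I-1 aff ·: Cc|CC
C/I-2 aff ·: Cc|CC
C/II-1 aff I-1×I-2: Cc|CC
C/II-2 un ·: cc
C/II-3 ? I-1×I-2: cc|Cc|CC
C/II-4 aff I-1×I-2: Cc|CC
C/III-1 aff II-2×II-1: Cc
⇒ C over [I-1,I-2,II-1,II-2,II-3,II-4,III-1]: 29 consistent
F/I-1 aff ·: Ff|FF
F/I-2 aff ·: Ff|FF
F/II-1 aff I-1×I-2: Ff|FF
F/II-2 aff ·: Ff|FF
F/II-3 aff I-1×I-2: Ff|FF
F/II-4 aff I-1×I-2: Ff|FF
F/III-1 aff II-2×II-1: Ff|FF
⇒ F over [I-1,I-2,II-1,II-2,II-3,II-4,III-1]: 87 consistent

III-1 ∈ {Cc FF, Cc Ff}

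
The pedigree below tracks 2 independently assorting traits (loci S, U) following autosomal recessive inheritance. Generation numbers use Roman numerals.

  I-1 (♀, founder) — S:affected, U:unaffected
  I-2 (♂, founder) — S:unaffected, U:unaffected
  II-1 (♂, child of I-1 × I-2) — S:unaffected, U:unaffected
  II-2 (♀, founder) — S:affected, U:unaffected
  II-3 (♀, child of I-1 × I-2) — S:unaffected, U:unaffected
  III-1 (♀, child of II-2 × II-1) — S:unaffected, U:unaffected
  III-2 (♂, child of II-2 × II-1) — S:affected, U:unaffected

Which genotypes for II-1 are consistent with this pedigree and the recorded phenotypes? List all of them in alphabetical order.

II-1 ∈ {Ss UU, Ss Uu}

S/I-1 aff ·: ss
S/I-2 un ·: SS|Ss
S/II-1 un I-1×I-2: Ss
S/II-2 aff ·: ss
S/II-3 un I-1×I-2: Ss
S/III-1 un II-2×II-1: Ss
S/III-2 aff II-2×II-1: ss
⇒ S over [I-1,I-2,II-1,II-2,II-3,III-1,III-2]: 2 consistent
U/I-1 un ·: UU|Uu
U/I-2 un ·: UU|Uu
U/II-1 un I-1×I-2: UU|Uu
U/II-2 un ·: UU|Uu
U/II-3 un I-1×I-2: UU|Uu
U/III-1 un II-2×II-1: UU|Uu
U/III-2 un II-2×II-1: UU|Uu
⇒ U over [I-1,I-2,II-1,II-2,II-3,III-1,III-2]: 83 consistent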